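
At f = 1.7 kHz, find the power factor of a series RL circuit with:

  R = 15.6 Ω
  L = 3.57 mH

Step 1 — Angular frequency: ω = 2π·f = 2π·1700 = 1.068e+04 rad/s.
Step 2 — Component impedances:
  R: Z = R = 15.6 Ω
  L: Z = jωL = j·1.068e+04·0.00357 = 0 + j38.13 Ω
Step 3 — Series combination: Z_total = R + L = 15.6 + j38.13 Ω = 41.2∠67.8° Ω.
Step 4 — Power factor: PF = cos(φ) = Re(Z)/|Z| = 15.6/41.2 = 0.3786.
Step 5 — Type: Im(Z) = 38.13 ⇒ lagging (phase φ = 67.8°).

PF = 0.3786 (lagging, φ = 67.8°)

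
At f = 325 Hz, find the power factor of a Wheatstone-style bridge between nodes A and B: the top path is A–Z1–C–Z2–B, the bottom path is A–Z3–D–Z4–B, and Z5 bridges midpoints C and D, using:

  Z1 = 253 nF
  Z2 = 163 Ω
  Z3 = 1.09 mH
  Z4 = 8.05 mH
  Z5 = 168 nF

Step 1 — Angular frequency: ω = 2π·f = 2π·325 = 2042 rad/s.
Step 2 — Component impedances:
  Z1: Z = 1/(jωC) = -j/(ω·C) = 0 - j1936 Ω
  Z2: Z = R = 163 Ω
  Z3: Z = jωL = j·2042·0.00109 = 0 + j2.226 Ω
  Z4: Z = jωL = j·2042·0.00805 = 0 + j16.44 Ω
  Z5: Z = 1/(jωC) = -j/(ω·C) = 0 - j2915 Ω
Step 3 — Bridge requires nodal analysis (the Z5 bridge couples midpoints C and D, so the two paths cannot be reduced to a simple series/parallel combination). Setting node B to ground and injecting 1 A at node A, the 3-node admittance system at A, C, D solves to V_A = Z_AB = 0.03845 + j18.94 Ω = 18.94∠89.9° Ω.
Step 4 — Power factor: PF = cos(φ) = Re(Z)/|Z| = 0.03845/18.94 = 0.00203.
Step 5 — Type: Im(Z) = 18.94 ⇒ lagging (phase φ = 89.9°).

PF = 0.00203 (lagging, φ = 89.9°)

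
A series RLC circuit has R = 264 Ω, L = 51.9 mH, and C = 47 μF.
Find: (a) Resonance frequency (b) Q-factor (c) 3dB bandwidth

Step 1 — Resonance: ω₀ = 1/√(LC) = 1/√(0.0519·4.7e-05) = 640.3 rad/s.
Step 2 — f₀ = ω₀/(2π) = 101.9 Hz.
Step 3 — Series Q: Q = ω₀L/R = 640.3·0.0519/264 = 0.1259.
Step 4 — Bandwidth: Δω = ω₀/Q = 5087 rad/s; BW = Δω/(2π) = 809.6 Hz.

(a) f₀ = 101.9 Hz  (b) Q = 0.1259  (c) BW = 809.6 Hz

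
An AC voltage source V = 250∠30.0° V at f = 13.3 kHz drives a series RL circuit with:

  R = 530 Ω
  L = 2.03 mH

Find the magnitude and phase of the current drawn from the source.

Step 1 — Angular frequency: ω = 2π·f = 2π·1.33e+04 = 8.357e+04 rad/s.
Step 2 — Component impedances:
  R: Z = R = 530 Ω
  L: Z = jωL = j·8.357e+04·0.00203 = 0 + j169.6 Ω
Step 3 — Series combination: Z_total = R + L = 530 + j169.6 Ω = 556.5∠17.7° Ω.
Step 4 — Source phasor: V = 250∠30.0° V = 216.5 + j125 V.
Step 5 — Ohm's law: I = V / Z_total = (216.5 + j125) / (530 + j169.6) = 0.439 + j0.09533 A.
Step 6 — Convert to polar: |I| = 0.4492 A, ∠I = 12.3°.

I = 0.4492∠12.3° A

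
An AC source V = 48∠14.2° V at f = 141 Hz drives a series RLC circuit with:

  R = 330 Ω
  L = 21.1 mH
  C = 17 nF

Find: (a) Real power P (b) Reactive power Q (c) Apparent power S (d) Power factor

Step 1 — Angular frequency: ω = 2π·f = 2π·141 = 885.9 rad/s.
Step 2 — Component impedances:
  R: Z = R = 330 Ω
  L: Z = jωL = j·885.9·0.0211 = 0 + j18.69 Ω
  C: Z = 1/(jωC) = -j/(ω·C) = 0 - j6.64e+04 Ω
Step 3 — Series combination: Z_total = R + L + C = 330 - j6.638e+04 Ω = 6.638e+04∠-89.7° Ω.
Step 4 — Source phasor: V = 48∠14.2° V = 46.53 + j11.77 V.
Step 5 — Current: I = V / Z = -0.0001739 + j0.0007019 A = 0.0007231∠103.9° A.
Step 6 — Complex power: S = V·I* = 0.0001726 - j0.03471 VA.
Step 7 — Real power: P = Re(S) = 0.0001726 W.
Step 8 — Reactive power: Q = Im(S) = -0.03471 VAR.
Step 9 — Apparent power: |S| = 0.03471 VA.
Step 10 — Power factor: PF = P/|S| = 0.004971 (leading).

(a) P = 0.0001726 W  (b) Q = -0.03471 VAR  (c) S = 0.03471 VA  (d) PF = 0.004971 (leading)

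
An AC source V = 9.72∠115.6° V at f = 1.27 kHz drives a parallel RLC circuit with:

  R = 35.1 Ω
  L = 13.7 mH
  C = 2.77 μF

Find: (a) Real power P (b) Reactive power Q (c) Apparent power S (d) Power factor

Step 1 — Angular frequency: ω = 2π·f = 2π·1270 = 7980 rad/s.
Step 2 — Component impedances:
  R: Z = R = 35.1 Ω
  L: Z = jωL = j·7980·0.0137 = 0 + j109.3 Ω
  C: Z = 1/(jωC) = -j/(ω·C) = 0 - j45.24 Ω
Step 3 — Parallel combination: 1/Z_total = 1/R + 1/L + 1/C; Z_total = 29.08 - j13.23 Ω = 31.95∠-24.5° Ω.
Step 4 — Source phasor: V = 9.72∠115.6° V = -4.2 + j8.766 V.
Step 5 — Current: I = V / Z = -0.2332 + j0.1953 A = 0.3042∠140.1° A.
Step 6 — Complex power: S = V·I* = 2.692 - j1.224 VA.
Step 7 — Real power: P = Re(S) = 2.692 W.
Step 8 — Reactive power: Q = Im(S) = -1.224 VAR.
Step 9 — Apparent power: |S| = 2.957 VA.
Step 10 — Power factor: PF = P/|S| = 0.9103 (leading).

(a) P = 2.692 W  (b) Q = -1.224 VAR  (c) S = 2.957 VA  (d) PF = 0.9103 (leading)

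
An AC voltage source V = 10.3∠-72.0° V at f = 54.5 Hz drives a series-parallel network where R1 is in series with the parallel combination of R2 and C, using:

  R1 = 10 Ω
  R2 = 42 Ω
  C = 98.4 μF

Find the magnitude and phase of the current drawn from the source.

Step 1 — Angular frequency: ω = 2π·f = 2π·54.5 = 342.4 rad/s.
Step 2 — Component impedances:
  R1: Z = R = 10 Ω
  R2: Z = R = 42 Ω
  C: Z = 1/(jωC) = -j/(ω·C) = 0 - j29.68 Ω
Step 3 — Parallel branch: R2 || C = 1/(1/R2 + 1/C) = 13.99 - j19.79 Ω.
Step 4 — Series with R1: Z_total = R1 + (R2 || C) = 23.99 - j19.79 Ω = 31.1∠-39.5° Ω.
Step 5 — Source phasor: V = 10.3∠-72.0° V = 3.183 - j9.796 V.
Step 6 — Ohm's law: I = V / Z_total = (3.183 - j9.796) / (23.99 - j19.79) = 0.2794 - j0.1778 A.
Step 7 — Convert to polar: |I| = 0.3312 A, ∠I = -32.5°.

I = 0.3312∠-32.5° A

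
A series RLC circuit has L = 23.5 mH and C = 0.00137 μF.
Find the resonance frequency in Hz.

Step 1 — Resonance condition Im(Z)=0 gives ω₀ = 1/√(LC).
Step 2 — ω₀ = 1/√(0.0235·1.37e-09) = 1.762e+05 rad/s.
Step 3 — f₀ = ω₀/(2π) = 2.805e+04 Hz.

f₀ = 2.805e+04 Hz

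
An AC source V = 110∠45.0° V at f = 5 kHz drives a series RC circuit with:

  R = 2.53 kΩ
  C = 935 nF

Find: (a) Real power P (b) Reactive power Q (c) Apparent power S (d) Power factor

Step 1 — Angular frequency: ω = 2π·f = 2π·5000 = 3.142e+04 rad/s.
Step 2 — Component impedances:
  R: Z = R = 2530 Ω
  C: Z = 1/(jωC) = -j/(ω·C) = 0 - j34.04 Ω
Step 3 — Series combination: Z_total = R + C = 2530 - j34.04 Ω = 2530∠-0.8° Ω.
Step 4 — Source phasor: V = 110∠45.0° V = 77.78 + j77.78 V.
Step 5 — Current: I = V / Z = 0.03032 + j0.03115 A = 0.04347∠45.8° A.
Step 6 — Complex power: S = V·I* = 4.782 - j0.06434 VA.
Step 7 — Real power: P = Re(S) = 4.782 W.
Step 8 — Reactive power: Q = Im(S) = -0.06434 VAR.
Step 9 — Apparent power: |S| = 4.782 VA.
Step 10 — Power factor: PF = P/|S| = 0.9999 (leading).

(a) P = 4.782 W  (b) Q = -0.06434 VAR  (c) S = 4.782 VA  (d) PF = 0.9999 (leading)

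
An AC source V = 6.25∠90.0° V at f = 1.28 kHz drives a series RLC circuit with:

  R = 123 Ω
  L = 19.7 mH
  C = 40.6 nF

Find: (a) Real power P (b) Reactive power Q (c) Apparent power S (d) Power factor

Step 1 — Angular frequency: ω = 2π·f = 2π·1280 = 8042 rad/s.
Step 2 — Component impedances:
  R: Z = R = 123 Ω
  L: Z = jωL = j·8042·0.0197 = 0 + j158.4 Ω
  C: Z = 1/(jωC) = -j/(ω·C) = 0 - j3063 Ω
Step 3 — Series combination: Z_total = R + L + C = 123 - j2904 Ω = 2907∠-87.6° Ω.
Step 4 — Source phasor: V = 6.25∠90.0° V = 0 + j6.25 V.
Step 5 — Current: I = V / Z = -0.002148 + j9.099e-05 A = 0.00215∠177.6° A.
Step 6 — Complex power: S = V·I* = 0.0005687 - j0.01343 VA.
Step 7 — Real power: P = Re(S) = 0.0005687 W.
Step 8 — Reactive power: Q = Im(S) = -0.01343 VAR.
Step 9 — Apparent power: |S| = 0.01344 VA.
Step 10 — Power factor: PF = P/|S| = 0.04232 (leading).

(a) P = 0.0005687 W  (b) Q = -0.01343 VAR  (c) S = 0.01344 VA  (d) PF = 0.04232 (leading)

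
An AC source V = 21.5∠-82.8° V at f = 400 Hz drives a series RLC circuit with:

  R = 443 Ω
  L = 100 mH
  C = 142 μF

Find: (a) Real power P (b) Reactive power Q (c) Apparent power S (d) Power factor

Step 1 — Angular frequency: ω = 2π·f = 2π·400 = 2513 rad/s.
Step 2 — Component impedances:
  R: Z = R = 443 Ω
  L: Z = jωL = j·2513·0.1 = 0 + j251.3 Ω
  C: Z = 1/(jωC) = -j/(ω·C) = 0 - j2.802 Ω
Step 3 — Series combination: Z_total = R + L + C = 443 + j248.5 Ω = 508∠29.3° Ω.
Step 4 — Source phasor: V = 21.5∠-82.8° V = 2.695 - j21.33 V.
Step 5 — Current: I = V / Z = -0.01592 - j0.03922 A = 0.04233∠-112.1° A.
Step 6 — Complex power: S = V·I* = 0.7937 + j0.4453 VA.
Step 7 — Real power: P = Re(S) = 0.7937 W.
Step 8 — Reactive power: Q = Im(S) = 0.4453 VAR.
Step 9 — Apparent power: |S| = 0.91 VA.
Step 10 — Power factor: PF = P/|S| = 0.8721 (lagging).

(a) P = 0.7937 W  (b) Q = 0.4453 VAR  (c) S = 0.91 VA  (d) PF = 0.8721 (lagging)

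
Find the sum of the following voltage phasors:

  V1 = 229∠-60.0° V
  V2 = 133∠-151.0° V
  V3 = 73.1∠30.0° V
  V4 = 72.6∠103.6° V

Step 1 — Convert each phasor to rectangular form:
  V1 = 229·(cos(-60.0°) + j·sin(-60.0°)) = 114.5 - j198.3 V
  V2 = 133·(cos(-151.0°) + j·sin(-151.0°)) = -116.3 - j64.48 V
  V3 = 73.1·(cos(30.0°) + j·sin(30.0°)) = 63.31 + j36.55 V
  V4 = 72.6·(cos(103.6°) + j·sin(103.6°)) = -17.07 + j70.56 V
Step 2 — Sum components: V_total = 44.41 - j155.7 V.
Step 3 — Convert to polar: |V_total| = 161.9 V, ∠V_total = -74.1°.

V_total = 161.9∠-74.1° V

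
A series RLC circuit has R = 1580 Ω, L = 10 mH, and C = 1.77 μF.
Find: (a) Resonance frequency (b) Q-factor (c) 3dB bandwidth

Step 1 — Resonance: ω₀ = 1/√(LC) = 1/√(0.01·1.77e-06) = 7516 rad/s.
Step 2 — f₀ = ω₀/(2π) = 1196 Hz.
Step 3 — Series Q: Q = ω₀L/R = 7516·0.01/1580 = 0.04757.
Step 4 — Bandwidth: Δω = ω₀/Q = 1.58e+05 rad/s; BW = Δω/(2π) = 2.515e+04 Hz.

(a) f₀ = 1196 Hz  (b) Q = 0.04757  (c) BW = 2.515e+04 Hz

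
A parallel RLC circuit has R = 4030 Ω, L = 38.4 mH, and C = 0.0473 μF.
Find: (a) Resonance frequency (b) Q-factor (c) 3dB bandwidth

Step 1 — Resonance: ω₀ = 1/√(LC) = 1/√(0.0384·4.73e-08) = 2.346e+04 rad/s.
Step 2 — f₀ = ω₀/(2π) = 3734 Hz.
Step 3 — Parallel Q: Q = R/(ω₀L) = 4030/(2.346e+04·0.0384) = 4.473.
Step 4 — Bandwidth: Δω = ω₀/Q = 5246 rad/s; BW = Δω/(2π) = 834.9 Hz.

(a) f₀ = 3734 Hz  (b) Q = 4.473  (c) BW = 834.9 Hz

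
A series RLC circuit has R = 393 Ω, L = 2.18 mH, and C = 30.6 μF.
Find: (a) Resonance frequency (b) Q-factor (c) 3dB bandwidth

Step 1 — Resonance: ω₀ = 1/√(LC) = 1/√(0.00218·3.06e-05) = 3872 rad/s.
Step 2 — f₀ = ω₀/(2π) = 616.2 Hz.
Step 3 — Series Q: Q = ω₀L/R = 3872·0.00218/393 = 0.02148.
Step 4 — Bandwidth: Δω = ω₀/Q = 1.803e+05 rad/s; BW = Δω/(2π) = 2.869e+04 Hz.

(a) f₀ = 616.2 Hz  (b) Q = 0.02148  (c) BW = 2.869e+04 Hz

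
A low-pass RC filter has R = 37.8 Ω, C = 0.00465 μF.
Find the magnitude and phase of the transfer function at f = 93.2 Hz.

Step 1 — Angular frequency: ω = 2π·93.2 = 585.6 rad/s.
Step 2 — Transfer function: H(jω) = 1/(1 + jωRC).
Step 3 — Denominator: 1 + jωRC = 1 + j·585.6·37.8·4.65e-09 = 1 + j0.0001029.
Step 4 — H = 1 - j0.0001029.
Step 5 — Magnitude: |H| = 1 (-0.0 dB); phase: φ = -0.0°.

|H| = 1 (-0.0 dB), φ = -0.0°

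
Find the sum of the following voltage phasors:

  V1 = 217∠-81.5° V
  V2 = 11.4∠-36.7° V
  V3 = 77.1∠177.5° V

Step 1 — Convert each phasor to rectangular form:
  V1 = 217·(cos(-81.5°) + j·sin(-81.5°)) = 32.07 - j214.6 V
  V2 = 11.4·(cos(-36.7°) + j·sin(-36.7°)) = 9.14 - j6.813 V
  V3 = 77.1·(cos(177.5°) + j·sin(177.5°)) = -77.03 + j3.363 V
Step 2 — Sum components: V_total = -35.81 - j218.1 V.
Step 3 — Convert to polar: |V_total| = 221 V, ∠V_total = -99.3°.

V_total = 221∠-99.3° V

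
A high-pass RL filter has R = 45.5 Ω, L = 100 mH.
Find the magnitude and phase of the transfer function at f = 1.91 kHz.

Step 1 — Angular frequency: ω = 2π·1910 = 1.2e+04 rad/s.
Step 2 — Transfer function: H(jω) = jωL/(R + jωL).
Step 3 — Numerator jωL = j·1200; denominator R + jωL = 45.5 + j1200.
Step 4 — H = 0.9986 + j0.03786.
Step 5 — Magnitude: |H| = 0.9993 (-0.0 dB); phase: φ = 2.2°.

|H| = 0.9993 (-0.0 dB), φ = 2.2°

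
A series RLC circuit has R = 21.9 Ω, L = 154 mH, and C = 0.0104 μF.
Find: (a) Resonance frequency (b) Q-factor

Step 1 — Resonance condition Im(Z)=0 gives ω₀ = 1/√(LC).
Step 2 — ω₀ = 1/√(0.154·1.04e-08) = 2.499e+04 rad/s.
Step 3 — f₀ = ω₀/(2π) = 3977 Hz.
Step 4 — Series Q: Q = ω₀L/R = 2.499e+04·0.154/21.9 = 175.7.

(a) f₀ = 3977 Hz  (b) Q = 175.7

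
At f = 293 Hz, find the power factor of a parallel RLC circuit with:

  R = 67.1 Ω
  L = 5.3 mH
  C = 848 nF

Step 1 — Angular frequency: ω = 2π·f = 2π·293 = 1841 rad/s.
Step 2 — Component impedances:
  R: Z = R = 67.1 Ω
  L: Z = jωL = j·1841·0.0053 = 0 + j9.757 Ω
  C: Z = 1/(jωC) = -j/(ω·C) = 0 - j640.6 Ω
Step 3 — Parallel combination: 1/Z_total = 1/R + 1/L + 1/C; Z_total = 1.432 + j9.697 Ω = 9.802∠81.6° Ω.
Step 4 — Power factor: PF = cos(φ) = Re(Z)/|Z| = 1.432/9.802 = 0.1461.
Step 5 — Type: Im(Z) = 9.697 ⇒ lagging (phase φ = 81.6°).

PF = 0.1461 (lagging, φ = 81.6°)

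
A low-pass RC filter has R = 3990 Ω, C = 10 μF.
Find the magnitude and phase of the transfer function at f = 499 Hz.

Step 1 — Angular frequency: ω = 2π·499 = 3135 rad/s.
Step 2 — Transfer function: H(jω) = 1/(1 + jωRC).
Step 3 — Denominator: 1 + jωRC = 1 + j·3135·3990·1e-05 = 1 + j125.1.
Step 4 — H = 6.389e-05 - j0.007993.
Step 5 — Magnitude: |H| = 0.007993 (-41.9 dB); phase: φ = -89.5°.

|H| = 0.007993 (-41.9 dB), φ = -89.5°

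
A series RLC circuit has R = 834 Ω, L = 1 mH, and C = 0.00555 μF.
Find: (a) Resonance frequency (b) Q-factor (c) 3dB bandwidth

Step 1 — Resonance condition Im(Z)=0 gives ω₀ = 1/√(LC).
Step 2 — ω₀ = 1/√(0.001·5.55e-09) = 4.245e+05 rad/s.
Step 3 — f₀ = ω₀/(2π) = 6.756e+04 Hz.
Step 4 — Series Q: Q = ω₀L/R = 4.245e+05·0.001/834 = 0.509.
Step 5 — 3dB bandwidth: Δω = ω₀/Q = 8.34e+05 rad/s; BW = Δω/(2π) = 1.327e+05 Hz.

(a) f₀ = 6.756e+04 Hz  (b) Q = 0.509  (c) BW = 1.327e+05 Hz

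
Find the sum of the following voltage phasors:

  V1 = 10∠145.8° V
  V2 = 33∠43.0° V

Step 1 — Convert each phasor to rectangular form:
  V1 = 10·(cos(145.8°) + j·sin(145.8°)) = -8.271 + j5.621 V
  V2 = 33·(cos(43.0°) + j·sin(43.0°)) = 24.13 + j22.51 V
Step 2 — Sum components: V_total = 15.86 + j28.13 V.
Step 3 — Convert to polar: |V_total| = 32.29 V, ∠V_total = 60.6°.

V_total = 32.29∠60.6° V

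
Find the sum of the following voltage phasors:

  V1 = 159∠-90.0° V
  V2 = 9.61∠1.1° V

Step 1 — Convert each phasor to rectangular form:
  V1 = 159·(cos(-90.0°) + j·sin(-90.0°)) = 0 - j159 V
  V2 = 9.61·(cos(1.1°) + j·sin(1.1°)) = 9.608 + j0.1845 V
Step 2 — Sum components: V_total = 9.608 - j158.8 V.
Step 3 — Convert to polar: |V_total| = 159.1 V, ∠V_total = -86.5°.

V_total = 159.1∠-86.5° V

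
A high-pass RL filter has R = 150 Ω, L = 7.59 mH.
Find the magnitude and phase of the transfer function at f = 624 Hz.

Step 1 — Angular frequency: ω = 2π·624 = 3921 rad/s.
Step 2 — Transfer function: H(jω) = jωL/(R + jωL).
Step 3 — Numerator jωL = j·29.76; denominator R + jωL = 150 + j29.76.
Step 4 — H = 0.03787 + j0.1909.
Step 5 — Magnitude: |H| = 0.1946 (-14.2 dB); phase: φ = 78.8°.

|H| = 0.1946 (-14.2 dB), φ = 78.8°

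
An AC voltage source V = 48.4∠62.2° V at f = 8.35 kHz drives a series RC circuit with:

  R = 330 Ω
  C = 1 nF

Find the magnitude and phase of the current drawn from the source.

Step 1 — Angular frequency: ω = 2π·f = 2π·8350 = 5.246e+04 rad/s.
Step 2 — Component impedances:
  R: Z = R = 330 Ω
  C: Z = 1/(jωC) = -j/(ω·C) = 0 - j1.906e+04 Ω
Step 3 — Series combination: Z_total = R + C = 330 - j1.906e+04 Ω = 1.906e+04∠-89.0° Ω.
Step 4 — Source phasor: V = 48.4∠62.2° V = 22.57 + j42.81 V.
Step 5 — Ohm's law: I = V / Z_total = (22.57 + j42.81) / (330 - j1.906e+04) = -0.002225 + j0.001223 A.
Step 6 — Convert to polar: |I| = 0.002539 A, ∠I = 151.2°.

I = 0.002539∠151.2° A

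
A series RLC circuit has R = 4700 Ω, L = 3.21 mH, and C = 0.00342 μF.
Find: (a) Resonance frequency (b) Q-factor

Step 1 — Resonance condition Im(Z)=0 gives ω₀ = 1/√(LC).
Step 2 — ω₀ = 1/√(0.00321·3.42e-09) = 3.018e+05 rad/s.
Step 3 — f₀ = ω₀/(2π) = 4.803e+04 Hz.
Step 4 — Series Q: Q = ω₀L/R = 3.018e+05·0.00321/4700 = 0.2061.

(a) f₀ = 4.803e+04 Hz  (b) Q = 0.2061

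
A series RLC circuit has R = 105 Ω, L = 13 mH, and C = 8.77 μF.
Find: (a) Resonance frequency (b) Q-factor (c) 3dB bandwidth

Step 1 — Resonance condition Im(Z)=0 gives ω₀ = 1/√(LC).
Step 2 — ω₀ = 1/√(0.013·8.77e-06) = 2962 rad/s.
Step 3 — f₀ = ω₀/(2π) = 471.4 Hz.
Step 4 — Series Q: Q = ω₀L/R = 2962·0.013/105 = 0.3667.
Step 5 — 3dB bandwidth: Δω = ω₀/Q = 8077 rad/s; BW = Δω/(2π) = 1285 Hz.

(a) f₀ = 471.4 Hz  (b) Q = 0.3667  (c) BW = 1285 Hz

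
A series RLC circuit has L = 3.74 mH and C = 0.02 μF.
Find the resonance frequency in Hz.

Step 1 — Resonance condition Im(Z)=0 gives ω₀ = 1/√(LC).
Step 2 — ω₀ = 1/√(0.00374·2e-08) = 1.156e+05 rad/s.
Step 3 — f₀ = ω₀/(2π) = 1.84e+04 Hz.

f₀ = 1.84e+04 Hz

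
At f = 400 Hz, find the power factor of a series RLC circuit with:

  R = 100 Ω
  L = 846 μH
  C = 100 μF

Step 1 — Angular frequency: ω = 2π·f = 2π·400 = 2513 rad/s.
Step 2 — Component impedances:
  R: Z = R = 100 Ω
  L: Z = jωL = j·2513·0.000846 = 0 + j2.126 Ω
  C: Z = 1/(jωC) = -j/(ω·C) = 0 - j3.979 Ω
Step 3 — Series combination: Z_total = R + L + C = 100 - j1.853 Ω = 100∠-1.1° Ω.
Step 4 — Power factor: PF = cos(φ) = Re(Z)/|Z| = 100/100.02 = 0.9998.
Step 5 — Type: Im(Z) = -1.853 ⇒ leading (phase φ = -1.1°).

PF = 0.9998 (leading, φ = -1.1°)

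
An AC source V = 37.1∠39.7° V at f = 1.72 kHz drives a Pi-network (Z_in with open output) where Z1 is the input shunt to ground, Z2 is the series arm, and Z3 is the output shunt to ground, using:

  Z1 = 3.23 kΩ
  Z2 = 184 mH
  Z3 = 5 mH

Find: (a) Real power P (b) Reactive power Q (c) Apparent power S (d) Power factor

Step 1 — Angular frequency: ω = 2π·f = 2π·1720 = 1.081e+04 rad/s.
Step 2 — Component impedances:
  Z1: Z = R = 3230 Ω
  Z2: Z = jωL = j·1.081e+04·0.184 = 0 + j1989 Ω
  Z3: Z = jωL = j·1.081e+04·0.005 = 0 + j54.04 Ω
Step 3 — With open output, the series arm Z2 and the output shunt Z3 appear in series to ground: Z2 + Z3 = 0 + j2043 Ω.
Step 4 — Parallel with input shunt Z1: Z_in = Z1 || (Z2 + Z3) = 922.7 + j1459 Ω = 1726∠57.7° Ω.
Step 5 — Source phasor: V = 37.1∠39.7° V = 28.54 + j23.7 V.
Step 6 — Current: I = V / Z = 0.02044 - j0.006638 A = 0.02149∠-18.0° A.
Step 7 — Complex power: S = V·I* = 0.4261 + j0.6739 VA.
Step 8 — Real power: P = Re(S) = 0.4261 W.
Step 9 — Reactive power: Q = Im(S) = 0.6739 VAR.
Step 10 — Apparent power: |S| = 0.7973 VA.
Step 11 — Power factor: PF = P/|S| = 0.5345 (lagging).

(a) P = 0.4261 W  (b) Q = 0.6739 VAR  (c) S = 0.7973 VA  (d) PF = 0.5345 (lagging)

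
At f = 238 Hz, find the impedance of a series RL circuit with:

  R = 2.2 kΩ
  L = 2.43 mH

Step 1 — Angular frequency: ω = 2π·f = 2π·238 = 1495 rad/s.
Step 2 — Component impedances:
  R: Z = R = 2200 Ω
  L: Z = jωL = j·1495·0.00243 = 0 + j3.634 Ω
Step 3 — Series combination: Z_total = R + L = 2200 + j3.634 Ω = 2200∠0.1° Ω.

Z = 2200 + j3.634 Ω = 2200∠0.1° Ω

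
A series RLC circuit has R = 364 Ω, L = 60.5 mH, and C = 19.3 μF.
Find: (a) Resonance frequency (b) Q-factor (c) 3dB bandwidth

Step 1 — Resonance: ω₀ = 1/√(LC) = 1/√(0.0605·1.93e-05) = 925.4 rad/s.
Step 2 — f₀ = ω₀/(2π) = 147.3 Hz.
Step 3 — Series Q: Q = ω₀L/R = 925.4·0.0605/364 = 0.1538.
Step 4 — Bandwidth: Δω = ω₀/Q = 6017 rad/s; BW = Δω/(2π) = 957.6 Hz.

(a) f₀ = 147.3 Hz  (b) Q = 0.1538  (c) BW = 957.6 Hz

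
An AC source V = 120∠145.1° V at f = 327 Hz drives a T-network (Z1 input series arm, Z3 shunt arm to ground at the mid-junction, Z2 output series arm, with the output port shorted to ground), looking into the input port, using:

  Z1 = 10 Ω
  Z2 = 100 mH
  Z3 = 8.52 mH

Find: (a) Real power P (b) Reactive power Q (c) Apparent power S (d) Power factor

Step 1 — Angular frequency: ω = 2π·f = 2π·327 = 2055 rad/s.
Step 2 — Component impedances:
  Z1: Z = R = 10 Ω
  Z2: Z = jωL = j·2055·0.1 = 0 + j205.5 Ω
  Z3: Z = jωL = j·2055·0.00852 = 0 + j17.51 Ω
Step 3 — With the output port shorted to ground, the output series arm Z2 runs from the junction to ground; the shunt arm Z3 also runs from the junction to ground. They appear in parallel: Z3 || Z2 = 0 + j16.13 Ω.
Step 4 — Series with input arm Z1: Z_in = Z1 + (Z3 || Z2) = 10 + j16.13 Ω = 18.98∠58.2° Ω.
Step 5 — Source phasor: V = 120∠145.1° V = -98.42 + j68.66 V.
Step 6 — Current: I = V / Z = 0.3424 + j6.313 A = 6.323∠86.9° A.
Step 7 — Complex power: S = V·I* = 399.8 + j644.9 VA.
Step 8 — Real power: P = Re(S) = 399.8 W.
Step 9 — Reactive power: Q = Im(S) = 644.9 VAR.
Step 10 — Apparent power: |S| = 758.7 VA.
Step 11 — Power factor: PF = P/|S| = 0.5269 (lagging).

(a) P = 399.8 W  (b) Q = 644.9 VAR  (c) S = 758.7 VA  (d) PF = 0.5269 (lagging)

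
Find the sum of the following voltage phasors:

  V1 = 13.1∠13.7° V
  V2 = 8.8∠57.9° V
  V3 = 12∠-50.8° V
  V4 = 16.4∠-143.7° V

Step 1 — Convert each phasor to rectangular form:
  V1 = 13.1·(cos(13.7°) + j·sin(13.7°)) = 12.73 + j3.103 V
  V2 = 8.8·(cos(57.9°) + j·sin(57.9°)) = 4.676 + j7.455 V
  V3 = 12·(cos(-50.8°) + j·sin(-50.8°)) = 7.584 - j9.299 V
  V4 = 16.4·(cos(-143.7°) + j·sin(-143.7°)) = -13.22 - j9.709 V
Step 2 — Sum components: V_total = 11.77 - j8.451 V.
Step 3 — Convert to polar: |V_total| = 14.49 V, ∠V_total = -35.7°.

V_total = 14.49∠-35.7° V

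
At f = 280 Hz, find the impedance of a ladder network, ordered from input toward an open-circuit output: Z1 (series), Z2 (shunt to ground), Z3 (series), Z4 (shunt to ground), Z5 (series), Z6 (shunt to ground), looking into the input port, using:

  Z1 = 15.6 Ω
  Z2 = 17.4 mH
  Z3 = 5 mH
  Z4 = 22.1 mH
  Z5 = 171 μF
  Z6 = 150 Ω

Step 1 — Angular frequency: ω = 2π·f = 2π·280 = 1759 rad/s.
Step 2 — Component impedances:
  Z1: Z = R = 15.6 Ω
  Z2: Z = jωL = j·1759·0.0174 = 0 + j30.61 Ω
  Z3: Z = jωL = j·1759·0.005 = 0 + j8.796 Ω
  Z4: Z = jωL = j·1759·0.0221 = 0 + j38.88 Ω
  Z5: Z = 1/(jωC) = -j/(ω·C) = 0 - j3.324 Ω
  Z6: Z = R = 150 Ω
Step 3 — Ladder network (open output): work backward from the far end, alternating series and parallel combinations. Z_in = 17.12 + j18.48 Ω = 25.19∠47.2° Ω.

Z = 17.12 + j18.48 Ω = 25.19∠47.2° Ω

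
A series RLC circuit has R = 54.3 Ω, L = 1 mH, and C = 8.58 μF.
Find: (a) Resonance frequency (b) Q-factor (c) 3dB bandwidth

Step 1 — Resonance: ω₀ = 1/√(LC) = 1/√(0.001·8.58e-06) = 1.08e+04 rad/s.
Step 2 — f₀ = ω₀/(2π) = 1718 Hz.
Step 3 — Series Q: Q = ω₀L/R = 1.08e+04·0.001/54.3 = 0.1988.
Step 4 — Bandwidth: Δω = ω₀/Q = 5.43e+04 rad/s; BW = Δω/(2π) = 8642 Hz.

(a) f₀ = 1718 Hz  (b) Q = 0.1988  (c) BW = 8642 Hz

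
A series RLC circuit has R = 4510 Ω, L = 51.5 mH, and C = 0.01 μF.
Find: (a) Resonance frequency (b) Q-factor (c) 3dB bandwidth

Step 1 — Resonance condition Im(Z)=0 gives ω₀ = 1/√(LC).
Step 2 — ω₀ = 1/√(0.0515·1e-08) = 4.407e+04 rad/s.
Step 3 — f₀ = ω₀/(2π) = 7013 Hz.
Step 4 — Series Q: Q = ω₀L/R = 4.407e+04·0.0515/4510 = 0.5032.
Step 5 — 3dB bandwidth: Δω = ω₀/Q = 8.757e+04 rad/s; BW = Δω/(2π) = 1.394e+04 Hz.

(a) f₀ = 7013 Hz  (b) Q = 0.5032  (c) BW = 1.394e+04 Hz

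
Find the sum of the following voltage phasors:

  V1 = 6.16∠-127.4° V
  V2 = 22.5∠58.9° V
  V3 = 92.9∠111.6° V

Step 1 — Convert each phasor to rectangular form:
  V1 = 6.16·(cos(-127.4°) + j·sin(-127.4°)) = -3.741 - j4.894 V
  V2 = 22.5·(cos(58.9°) + j·sin(58.9°)) = 11.62 + j19.27 V
  V3 = 92.9·(cos(111.6°) + j·sin(111.6°)) = -34.2 + j86.38 V
Step 2 — Sum components: V_total = -26.32 + j100.7 V.
Step 3 — Convert to polar: |V_total| = 104.1 V, ∠V_total = 104.6°.

V_total = 104.1∠104.6° V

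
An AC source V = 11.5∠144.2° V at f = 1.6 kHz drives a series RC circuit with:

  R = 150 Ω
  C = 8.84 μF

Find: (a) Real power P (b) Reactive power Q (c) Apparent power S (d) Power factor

Step 1 — Angular frequency: ω = 2π·f = 2π·1600 = 1.005e+04 rad/s.
Step 2 — Component impedances:
  R: Z = R = 150 Ω
  C: Z = 1/(jωC) = -j/(ω·C) = 0 - j11.25 Ω
Step 3 — Series combination: Z_total = R + C = 150 - j11.25 Ω = 150.4∠-4.3° Ω.
Step 4 — Source phasor: V = 11.5∠144.2° V = -9.327 + j6.727 V.
Step 5 — Current: I = V / Z = -0.06518 + j0.03996 A = 0.07645∠148.5° A.
Step 6 — Complex power: S = V·I* = 0.8767 - j0.06577 VA.
Step 7 — Real power: P = Re(S) = 0.8767 W.
Step 8 — Reactive power: Q = Im(S) = -0.06577 VAR.
Step 9 — Apparent power: |S| = 0.8792 VA.
Step 10 — Power factor: PF = P/|S| = 0.9972 (leading).

(a) P = 0.8767 W  (b) Q = -0.06577 VAR  (c) S = 0.8792 VA  (d) PF = 0.9972 (leading)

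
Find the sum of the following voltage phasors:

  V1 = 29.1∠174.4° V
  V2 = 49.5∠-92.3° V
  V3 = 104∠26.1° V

Step 1 — Convert each phasor to rectangular form:
  V1 = 29.1·(cos(174.4°) + j·sin(174.4°)) = -28.96 + j2.84 V
  V2 = 49.5·(cos(-92.3°) + j·sin(-92.3°)) = -1.987 - j49.46 V
  V3 = 104·(cos(26.1°) + j·sin(26.1°)) = 93.39 + j45.75 V
Step 2 — Sum components: V_total = 62.45 - j0.8668 V.
Step 3 — Convert to polar: |V_total| = 62.45 V, ∠V_total = -0.8°.

V_total = 62.45∠-0.8° V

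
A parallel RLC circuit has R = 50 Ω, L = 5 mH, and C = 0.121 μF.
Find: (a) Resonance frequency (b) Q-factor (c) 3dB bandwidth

Step 1 — Resonance: ω₀ = 1/√(LC) = 1/√(0.005·1.21e-07) = 4.066e+04 rad/s.
Step 2 — f₀ = ω₀/(2π) = 6471 Hz.
Step 3 — Parallel Q: Q = R/(ω₀L) = 50/(4.066e+04·0.005) = 0.246.
Step 4 — Bandwidth: Δω = ω₀/Q = 1.653e+05 rad/s; BW = Δω/(2π) = 2.631e+04 Hz.

(a) f₀ = 6471 Hz  (b) Q = 0.246  (c) BW = 2.631e+04 Hz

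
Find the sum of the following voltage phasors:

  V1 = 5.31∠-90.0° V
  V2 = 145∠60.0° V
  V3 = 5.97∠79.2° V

Step 1 — Convert each phasor to rectangular form:
  V1 = 5.31·(cos(-90.0°) + j·sin(-90.0°)) = 0 - j5.31 V
  V2 = 145·(cos(60.0°) + j·sin(60.0°)) = 72.5 + j125.6 V
  V3 = 5.97·(cos(79.2°) + j·sin(79.2°)) = 1.119 + j5.864 V
Step 2 — Sum components: V_total = 73.62 + j126.1 V.
Step 3 — Convert to polar: |V_total| = 146 V, ∠V_total = 59.7°.

V_total = 146∠59.7° V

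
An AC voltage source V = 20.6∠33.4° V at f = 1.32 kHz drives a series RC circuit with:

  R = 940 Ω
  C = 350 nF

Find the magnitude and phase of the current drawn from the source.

Step 1 — Angular frequency: ω = 2π·f = 2π·1320 = 8294 rad/s.
Step 2 — Component impedances:
  R: Z = R = 940 Ω
  C: Z = 1/(jωC) = -j/(ω·C) = 0 - j344.5 Ω
Step 3 — Series combination: Z_total = R + C = 940 - j344.5 Ω = 1001∠-20.1° Ω.
Step 4 — Source phasor: V = 20.6∠33.4° V = 17.2 + j11.34 V.
Step 5 — Ohm's law: I = V / Z_total = (17.2 + j11.34) / (940 - j344.5) = 0.01223 + j0.01655 A.
Step 6 — Convert to polar: |I| = 0.02058 A, ∠I = 53.5°.

I = 0.02058∠53.5° A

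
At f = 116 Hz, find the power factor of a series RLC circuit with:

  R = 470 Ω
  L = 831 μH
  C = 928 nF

Step 1 — Angular frequency: ω = 2π·f = 2π·116 = 728.8 rad/s.
Step 2 — Component impedances:
  R: Z = R = 470 Ω
  L: Z = jωL = j·728.8·0.000831 = 0 + j0.6057 Ω
  C: Z = 1/(jωC) = -j/(ω·C) = 0 - j1478 Ω
Step 3 — Series combination: Z_total = R + L + C = 470 - j1478 Ω = 1551∠-72.4° Ω.
Step 4 — Power factor: PF = cos(φ) = Re(Z)/|Z| = 470/1550.8 = 0.3031.
Step 5 — Type: Im(Z) = -1478 ⇒ leading (phase φ = -72.4°).

PF = 0.3031 (leading, φ = -72.4°)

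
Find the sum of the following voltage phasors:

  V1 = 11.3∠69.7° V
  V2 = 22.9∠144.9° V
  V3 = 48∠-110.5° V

Step 1 — Convert each phasor to rectangular form:
  V1 = 11.3·(cos(69.7°) + j·sin(69.7°)) = 3.92 + j10.6 V
  V2 = 22.9·(cos(144.9°) + j·sin(144.9°)) = -18.74 + j13.17 V
  V3 = 48·(cos(-110.5°) + j·sin(-110.5°)) = -16.81 - j44.96 V
Step 2 — Sum components: V_total = -31.63 - j21.19 V.
Step 3 — Convert to polar: |V_total| = 38.07 V, ∠V_total = -146.2°.

V_total = 38.07∠-146.2° V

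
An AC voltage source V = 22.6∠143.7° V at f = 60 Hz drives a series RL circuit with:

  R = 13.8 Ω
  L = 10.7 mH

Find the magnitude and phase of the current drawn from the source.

Step 1 — Angular frequency: ω = 2π·f = 2π·60 = 377 rad/s.
Step 2 — Component impedances:
  R: Z = R = 13.8 Ω
  L: Z = jωL = j·377·0.0107 = 0 + j4.034 Ω
Step 3 — Series combination: Z_total = R + L = 13.8 + j4.034 Ω = 14.38∠16.3° Ω.
Step 4 — Source phasor: V = 22.6∠143.7° V = -18.21 + j13.38 V.
Step 5 — Ohm's law: I = V / Z_total = (-18.21 + j13.38) / (13.8 + j4.034) = -0.9549 + j1.249 A.
Step 6 — Convert to polar: |I| = 1.572 A, ∠I = 127.4°.

I = 1.572∠127.4° A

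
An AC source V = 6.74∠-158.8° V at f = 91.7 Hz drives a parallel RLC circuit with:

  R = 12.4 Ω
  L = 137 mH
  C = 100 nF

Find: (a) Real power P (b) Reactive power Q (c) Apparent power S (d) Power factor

Step 1 — Angular frequency: ω = 2π·f = 2π·91.7 = 576.2 rad/s.
Step 2 — Component impedances:
  R: Z = R = 12.4 Ω
  L: Z = jωL = j·576.2·0.137 = 0 + j78.94 Ω
  C: Z = 1/(jωC) = -j/(ω·C) = 0 - j1.736e+04 Ω
Step 3 — Parallel combination: 1/Z_total = 1/R + 1/L + 1/C; Z_total = 12.1 + j1.893 Ω = 12.25∠8.9° Ω.
Step 4 — Source phasor: V = 6.74∠-158.8° V = -6.284 - j2.437 V.
Step 5 — Current: I = V / Z = -0.5375 - j0.1173 A = 0.5502∠-167.7° A.
Step 6 — Complex power: S = V·I* = 3.664 + j0.5729 VA.
Step 7 — Real power: P = Re(S) = 3.664 W.
Step 8 — Reactive power: Q = Im(S) = 0.5729 VAR.
Step 9 — Apparent power: |S| = 3.708 VA.
Step 10 — Power factor: PF = P/|S| = 0.988 (lagging).

(a) P = 3.664 W  (b) Q = 0.5729 VAR  (c) S = 3.708 VA  (d) PF = 0.988 (lagging)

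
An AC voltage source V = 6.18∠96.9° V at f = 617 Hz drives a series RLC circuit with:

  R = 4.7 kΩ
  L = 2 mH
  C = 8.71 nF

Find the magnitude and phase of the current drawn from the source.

Step 1 — Angular frequency: ω = 2π·f = 2π·617 = 3877 rad/s.
Step 2 — Component impedances:
  R: Z = R = 4700 Ω
  L: Z = jωL = j·3877·0.002 = 0 + j7.753 Ω
  C: Z = 1/(jωC) = -j/(ω·C) = 0 - j2.962e+04 Ω
Step 3 — Series combination: Z_total = R + L + C = 4700 - j2.961e+04 Ω = 2.998e+04∠-81.0° Ω.
Step 4 — Source phasor: V = 6.18∠96.9° V = -0.7424 + j6.135 V.
Step 5 — Ohm's law: I = V / Z_total = (-0.7424 + j6.135) / (4700 - j2.961e+04) = -0.000206 + j7.626e-06 A.
Step 6 — Convert to polar: |I| = 0.0002061 A, ∠I = 177.9°.

I = 0.0002061∠177.9° A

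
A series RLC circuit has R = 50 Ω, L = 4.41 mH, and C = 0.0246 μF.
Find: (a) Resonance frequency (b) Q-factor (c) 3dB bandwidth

Step 1 — Resonance: ω₀ = 1/√(LC) = 1/√(0.00441·2.46e-08) = 9.601e+04 rad/s.
Step 2 — f₀ = ω₀/(2π) = 1.528e+04 Hz.
Step 3 — Series Q: Q = ω₀L/R = 9.601e+04·0.00441/50 = 8.468.
Step 4 — Bandwidth: Δω = ω₀/Q = 1.134e+04 rad/s; BW = Δω/(2π) = 1804 Hz.

(a) f₀ = 1.528e+04 Hz  (b) Q = 8.468  (c) BW = 1804 Hz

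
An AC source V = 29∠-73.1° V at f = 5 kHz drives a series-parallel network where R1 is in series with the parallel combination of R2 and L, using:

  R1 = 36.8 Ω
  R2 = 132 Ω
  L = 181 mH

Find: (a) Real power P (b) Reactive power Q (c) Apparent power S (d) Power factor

Step 1 — Angular frequency: ω = 2π·f = 2π·5000 = 3.142e+04 rad/s.
Step 2 — Component impedances:
  R1: Z = R = 36.8 Ω
  R2: Z = R = 132 Ω
  L: Z = jωL = j·3.142e+04·0.181 = 0 + j5686 Ω
Step 3 — Parallel branch: R2 || L = 1/(1/R2 + 1/L) = 131.9 + j3.063 Ω.
Step 4 — Series with R1: Z_total = R1 + (R2 || L) = 168.7 + j3.063 Ω = 168.8∠1.0° Ω.
Step 5 — Source phasor: V = 29∠-73.1° V = 8.43 - j27.75 V.
Step 6 — Current: I = V / Z = 0.04696 - j0.1653 A = 0.1718∠-74.1° A.
Step 7 — Complex power: S = V·I* = 4.983 + j0.09044 VA.
Step 8 — Real power: P = Re(S) = 4.983 W.
Step 9 — Reactive power: Q = Im(S) = 0.09044 VAR.
Step 10 — Apparent power: |S| = 4.984 VA.
Step 11 — Power factor: PF = P/|S| = 0.9998 (lagging).

(a) P = 4.983 W  (b) Q = 0.09044 VAR  (c) S = 4.984 VA  (d) PF = 0.9998 (lagging)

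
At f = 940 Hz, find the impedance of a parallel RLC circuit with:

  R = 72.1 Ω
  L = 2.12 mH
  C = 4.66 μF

Step 1 — Angular frequency: ω = 2π·f = 2π·940 = 5906 rad/s.
Step 2 — Component impedances:
  R: Z = R = 72.1 Ω
  L: Z = jωL = j·5906·0.00212 = 0 + j12.52 Ω
  C: Z = 1/(jωC) = -j/(ω·C) = 0 - j36.33 Ω
Step 3 — Parallel combination: 1/Z_total = 1/R + 1/L + 1/C; Z_total = 4.73 + j17.85 Ω = 18.47∠75.2° Ω.

Z = 4.73 + j17.85 Ω = 18.47∠75.2° Ω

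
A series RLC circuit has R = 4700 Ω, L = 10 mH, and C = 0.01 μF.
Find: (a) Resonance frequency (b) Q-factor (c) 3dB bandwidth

Step 1 — Resonance condition Im(Z)=0 gives ω₀ = 1/√(LC).
Step 2 — ω₀ = 1/√(0.01·1e-08) = 1e+05 rad/s.
Step 3 — f₀ = ω₀/(2π) = 1.592e+04 Hz.
Step 4 — Series Q: Q = ω₀L/R = 1e+05·0.01/4700 = 0.2128.
Step 5 — 3dB bandwidth: Δω = ω₀/Q = 4.7e+05 rad/s; BW = Δω/(2π) = 7.48e+04 Hz.

(a) f₀ = 1.592e+04 Hz  (b) Q = 0.2128  (c) BW = 7.48e+04 Hz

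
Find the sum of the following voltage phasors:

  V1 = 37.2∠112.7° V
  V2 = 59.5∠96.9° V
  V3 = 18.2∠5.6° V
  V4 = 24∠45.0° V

Step 1 — Convert each phasor to rectangular form:
  V1 = 37.2·(cos(112.7°) + j·sin(112.7°)) = -14.36 + j34.32 V
  V2 = 59.5·(cos(96.9°) + j·sin(96.9°)) = -7.148 + j59.07 V
  V3 = 18.2·(cos(5.6°) + j·sin(5.6°)) = 18.11 + j1.776 V
  V4 = 24·(cos(45.0°) + j·sin(45.0°)) = 16.97 + j16.97 V
Step 2 — Sum components: V_total = 13.58 + j112.1 V.
Step 3 — Convert to polar: |V_total| = 113 V, ∠V_total = 83.1°.

V_total = 113∠83.1° V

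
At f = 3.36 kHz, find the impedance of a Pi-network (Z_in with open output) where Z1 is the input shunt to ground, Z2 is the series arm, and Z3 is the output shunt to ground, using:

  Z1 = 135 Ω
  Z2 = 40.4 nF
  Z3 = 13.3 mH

Step 1 — Angular frequency: ω = 2π·f = 2π·3360 = 2.111e+04 rad/s.
Step 2 — Component impedances:
  Z1: Z = R = 135 Ω
  Z2: Z = 1/(jωC) = -j/(ω·C) = 0 - j1172 Ω
  Z3: Z = jωL = j·2.111e+04·0.0133 = 0 + j280.8 Ω
Step 3 — With open output, the series arm Z2 and the output shunt Z3 appear in series to ground: Z2 + Z3 = 0 - j891.7 Ω.
Step 4 — Parallel with input shunt Z1: Z_in = Z1 || (Z2 + Z3) = 132 - j19.98 Ω = 133.5∠-8.6° Ω.

Z = 132 - j19.98 Ω = 133.5∠-8.6° Ω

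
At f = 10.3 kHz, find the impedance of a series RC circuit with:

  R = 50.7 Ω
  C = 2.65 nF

Step 1 — Angular frequency: ω = 2π·f = 2π·1.03e+04 = 6.472e+04 rad/s.
Step 2 — Component impedances:
  R: Z = R = 50.7 Ω
  C: Z = 1/(jωC) = -j/(ω·C) = 0 - j5831 Ω
Step 3 — Series combination: Z_total = R + C = 50.7 - j5831 Ω = 5831∠-89.5° Ω.

Z = 50.7 - j5831 Ω = 5831∠-89.5° Ω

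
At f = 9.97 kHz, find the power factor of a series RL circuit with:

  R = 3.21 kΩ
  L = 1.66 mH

Step 1 — Angular frequency: ω = 2π·f = 2π·9970 = 6.264e+04 rad/s.
Step 2 — Component impedances:
  R: Z = R = 3210 Ω
  L: Z = jωL = j·6.264e+04·0.00166 = 0 + j104 Ω
Step 3 — Series combination: Z_total = R + L = 3210 + j104 Ω = 3212∠1.9° Ω.
Step 4 — Power factor: PF = cos(φ) = Re(Z)/|Z| = 3210/3211.7 = 0.9995.
Step 5 — Type: Im(Z) = 104 ⇒ lagging (phase φ = 1.9°).

PF = 0.9995 (lagging, φ = 1.9°)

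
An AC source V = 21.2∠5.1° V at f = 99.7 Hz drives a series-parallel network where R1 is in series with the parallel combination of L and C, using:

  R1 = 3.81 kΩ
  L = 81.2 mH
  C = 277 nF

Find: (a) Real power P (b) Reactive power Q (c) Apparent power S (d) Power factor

Step 1 — Angular frequency: ω = 2π·f = 2π·99.7 = 626.4 rad/s.
Step 2 — Component impedances:
  R1: Z = R = 3810 Ω
  L: Z = jωL = j·626.4·0.0812 = 0 + j50.87 Ω
  C: Z = 1/(jωC) = -j/(ω·C) = 0 - j5763 Ω
Step 3 — Parallel branch: L || C = 1/(1/L + 1/C) = 0 + j51.32 Ω.
Step 4 — Series with R1: Z_total = R1 + (L || C) = 3810 + j51.32 Ω = 3810∠0.8° Ω.
Step 5 — Source phasor: V = 21.2∠5.1° V = 21.12 + j1.885 V.
Step 6 — Current: I = V / Z = 0.005548 + j0.0004199 A = 0.005564∠4.3° A.
Step 7 — Complex power: S = V·I* = 0.1179 + j0.001589 VA.
Step 8 — Real power: P = Re(S) = 0.1179 W.
Step 9 — Reactive power: Q = Im(S) = 0.001589 VAR.
Step 10 — Apparent power: |S| = 0.118 VA.
Step 11 — Power factor: PF = P/|S| = 0.9999 (lagging).

(a) P = 0.1179 W  (b) Q = 0.001589 VAR  (c) S = 0.118 VA  (d) PF = 0.9999 (lagging)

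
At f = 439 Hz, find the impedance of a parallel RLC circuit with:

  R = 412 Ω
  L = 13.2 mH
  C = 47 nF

Step 1 — Angular frequency: ω = 2π·f = 2π·439 = 2758 rad/s.
Step 2 — Component impedances:
  R: Z = R = 412 Ω
  L: Z = jωL = j·2758·0.0132 = 0 + j36.41 Ω
  C: Z = 1/(jωC) = -j/(ω·C) = 0 - j7714 Ω
Step 3 — Parallel combination: 1/Z_total = 1/R + 1/L + 1/C; Z_total = 3.223 + j36.3 Ω = 36.44∠84.9° Ω.

Z = 3.223 + j36.3 Ω = 36.44∠84.9° Ω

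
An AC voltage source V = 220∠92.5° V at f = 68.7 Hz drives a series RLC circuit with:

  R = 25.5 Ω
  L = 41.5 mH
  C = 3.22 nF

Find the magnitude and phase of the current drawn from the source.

Step 1 — Angular frequency: ω = 2π·f = 2π·68.7 = 431.7 rad/s.
Step 2 — Component impedances:
  R: Z = R = 25.5 Ω
  L: Z = jωL = j·431.7·0.0415 = 0 + j17.91 Ω
  C: Z = 1/(jωC) = -j/(ω·C) = 0 - j7.195e+05 Ω
Step 3 — Series combination: Z_total = R + L + C = 25.5 - j7.194e+05 Ω = 7.194e+05∠-90.0° Ω.
Step 4 — Source phasor: V = 220∠92.5° V = -9.596 + j219.8 V.
Step 5 — Ohm's law: I = V / Z_total = (-9.596 + j219.8) / (25.5 - j7.194e+05) = -0.0003055 - j1.333e-05 A.
Step 6 — Convert to polar: |I| = 0.0003058 A, ∠I = -177.5°.

I = 0.0003058∠-177.5° A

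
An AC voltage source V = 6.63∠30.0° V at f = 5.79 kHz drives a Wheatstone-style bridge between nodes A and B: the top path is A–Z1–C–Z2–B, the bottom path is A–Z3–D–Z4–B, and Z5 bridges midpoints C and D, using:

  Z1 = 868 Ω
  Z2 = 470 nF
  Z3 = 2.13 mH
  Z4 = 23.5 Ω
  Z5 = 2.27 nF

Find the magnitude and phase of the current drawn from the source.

Step 1 — Angular frequency: ω = 2π·f = 2π·5790 = 3.638e+04 rad/s.
Step 2 — Component impedances:
  Z1: Z = R = 868 Ω
  Z2: Z = 1/(jωC) = -j/(ω·C) = 0 - j58.48 Ω
  Z3: Z = jωL = j·3.638e+04·0.00213 = 0 + j77.49 Ω
  Z4: Z = R = 23.5 Ω
  Z5: Z = 1/(jωC) = -j/(ω·C) = 0 - j1.211e+04 Ω
Step 3 — Bridge requires nodal analysis (the Z5 bridge couples midpoints C and D, so the two paths cannot be reduced to a simple series/parallel combination). Setting node B to ground and injecting 1 A at node A, the 3-node admittance system at A, C, D solves to V_A = Z_AB = 29.52 + j73.25 Ω = 78.98∠68.0° Ω.
Step 4 — Source phasor: V = 6.63∠30.0° V = 5.742 + j3.315 V.
Step 5 — Ohm's law: I = V / Z_total = (5.742 + j3.315) / (29.52 + j73.25) = 0.06611 - j0.05174 A.
Step 6 — Convert to polar: |I| = 0.08395 A, ∠I = -38.0°.

I = 0.08395∠-38.0° A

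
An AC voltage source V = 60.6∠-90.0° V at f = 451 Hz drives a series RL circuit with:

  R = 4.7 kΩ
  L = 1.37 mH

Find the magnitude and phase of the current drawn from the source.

Step 1 — Angular frequency: ω = 2π·f = 2π·451 = 2834 rad/s.
Step 2 — Component impedances:
  R: Z = R = 4700 Ω
  L: Z = jωL = j·2834·0.00137 = 0 + j3.882 Ω
Step 3 — Series combination: Z_total = R + L = 4700 + j3.882 Ω = 4700∠0.0° Ω.
Step 4 — Source phasor: V = 60.6∠-90.0° V = 0 - j60.6 V.
Step 5 — Ohm's law: I = V / Z_total = (0 - j60.6) / (4700 + j3.882) = -1.065e-05 - j0.01289 A.
Step 6 — Convert to polar: |I| = 0.01289 A, ∠I = -90.0°.

I = 0.01289∠-90.0° A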